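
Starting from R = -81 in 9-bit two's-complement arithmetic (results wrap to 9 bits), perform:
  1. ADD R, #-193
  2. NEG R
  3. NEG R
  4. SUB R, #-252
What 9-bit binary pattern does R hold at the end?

Start: R = -81 = 110101111.
R = -81 + (-193) = -274; wraps to 238 = 011101110
R = −(238) = -238 = 100010010
R = −(-238) = 238 = 011101110
R = 238 − (-252) = 490; wraps to -22 = 111101010

111101010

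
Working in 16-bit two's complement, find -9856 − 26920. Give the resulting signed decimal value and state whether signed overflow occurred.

28760; overflow

-9856 → 1101100110000000
26920 → 0110100100101000
Subtract via negate-and-add: invert 0110100100101000 + 1 = 1001011011011000 (i.e. -26920).
  1101100110000000
+ 1001011011011000
= 0111000001011000  (discard carry-out 1)
Result 0111000001011000: MSB = 0 → value 28760.
Both addends (after negating the subtrahend) are negative but the stored result is non-negative: signed overflow. The true value -9856 − 26920 = -36776 lies outside [-32768, 32767].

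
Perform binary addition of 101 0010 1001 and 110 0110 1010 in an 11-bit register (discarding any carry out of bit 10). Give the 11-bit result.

  10100101001
+ 11001101010
= 01110010011  (discard carry-out 1)

01110010011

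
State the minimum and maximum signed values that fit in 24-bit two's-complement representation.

Minimum: −2^23 = -8388608.
Maximum: 2^23 − 1 = 8388607.

min = -8388608, max = 8388607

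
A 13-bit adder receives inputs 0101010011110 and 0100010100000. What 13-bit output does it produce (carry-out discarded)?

  0101010011110
+ 0100010100000
= 1001100111110

1001100111110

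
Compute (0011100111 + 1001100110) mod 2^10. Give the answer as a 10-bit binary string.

1101001101

  0011100111
+ 1001100110
= 1101001101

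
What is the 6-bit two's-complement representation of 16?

16 is non-negative, so write it directly in 6 bits: 010000.

010000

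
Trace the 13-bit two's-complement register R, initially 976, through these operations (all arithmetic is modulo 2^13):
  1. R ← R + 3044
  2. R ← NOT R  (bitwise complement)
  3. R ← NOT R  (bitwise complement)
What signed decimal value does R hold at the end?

4020

Start: R = 976 = 0001111010000.
R = 976 + 3044 = 4020 = 0111110110100
R = NOT 0111110110100 = 1000001001011 = -4021
R = NOT 1000001001011 = 0111110110100 = 4020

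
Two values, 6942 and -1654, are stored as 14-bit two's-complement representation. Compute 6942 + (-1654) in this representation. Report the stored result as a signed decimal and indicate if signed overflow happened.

6942 → 01101100011110
-1654 → 11100110001010
  01101100011110
+ 11100110001010
= 01010010101000  (discard carry-out 1)
Result 01010010101000: MSB = 0 → value 5288.
Addends have opposite signs, so signed overflow cannot occur.

5288; no overflow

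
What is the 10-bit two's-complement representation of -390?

1001111010

|-390| = 390 = 0110000110 in 10 bits.
Invert the bits: 1001111001. Add 1: 1001111010.
Check: 1001111010 reads as 634 − 1024 = -390.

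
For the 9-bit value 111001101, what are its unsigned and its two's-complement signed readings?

unsigned = 461, signed = -51

Unsigned: 111001101 = 461.
Signed: MSB=1 → 461 − 512 = -51.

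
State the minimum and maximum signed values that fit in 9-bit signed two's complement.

min = -256, max = 255

Minimum: −2^8 = -256.
Maximum: 2^8 − 1 = 255.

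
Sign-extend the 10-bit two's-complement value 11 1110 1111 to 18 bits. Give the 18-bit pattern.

MSB of 1111101111 is 1; replicate it into the new high bits.
11111111|1111101111 → 111111111111101111 (still -17).

111111111111101111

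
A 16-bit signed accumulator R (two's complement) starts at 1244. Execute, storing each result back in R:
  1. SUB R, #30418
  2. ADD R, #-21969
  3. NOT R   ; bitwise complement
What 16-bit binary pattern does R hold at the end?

Start: R = 1244 = 0000010011011100.
R = 1244 − 30418 = -29174 = 1000111000001010
R = -29174 + (-21969) = -51143; wraps to 14393 = 0011100000111001
R = NOT 0011100000111001 = 1100011111000110 = -14394

1100011111000110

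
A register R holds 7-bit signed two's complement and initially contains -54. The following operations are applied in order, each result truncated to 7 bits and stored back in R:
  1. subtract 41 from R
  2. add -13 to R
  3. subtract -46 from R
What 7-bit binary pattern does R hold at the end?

Start: R = -54 = 1001010.
R = -54 − 41 = -95; wraps to 33 = 0100001
R = 33 + (-13) = 20 = 0010100
R = 20 − (-46) = 66; wraps to -62 = 1000010

1000010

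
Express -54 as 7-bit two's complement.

|-54| = 54 = 0110110 in 7 bits.
Invert the bits: 1001001. Add 1: 1001010.

1001010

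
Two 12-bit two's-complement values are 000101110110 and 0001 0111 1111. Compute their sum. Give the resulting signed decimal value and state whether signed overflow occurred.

757; no overflow

000101110110 = 374 (signed)
0001 0111 1111 → 000101111111 = 383 (signed)
  000101110110
+ 000101111111
= 001011110101
Result 001011110101: MSB = 0 → value 757.
Both addends are non-negative and so is the stored result: no signed overflow.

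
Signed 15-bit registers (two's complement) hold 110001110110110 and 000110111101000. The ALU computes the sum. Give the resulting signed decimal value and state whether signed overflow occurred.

110001110110110 = -7242 (signed)
000110111101000 = 3560 (signed)
  110001110110110
+ 000110111101000
= 111000110011110
Result 111000110011110: MSB = 1 → 29086 − 32768 = -3682.
Addends have opposite signs, so signed overflow cannot occur.

-3682; no overflow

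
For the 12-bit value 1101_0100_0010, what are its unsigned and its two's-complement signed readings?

unsigned = 3394, signed = -702

Unsigned: 110101000010 = 3394.
Signed: MSB=1 → 3394 − 4096 = -702.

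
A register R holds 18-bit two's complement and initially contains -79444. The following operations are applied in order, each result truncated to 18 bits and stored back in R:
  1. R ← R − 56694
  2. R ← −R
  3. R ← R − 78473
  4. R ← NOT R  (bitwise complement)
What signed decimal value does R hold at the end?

Start: R = -79444 = 101100100110101100.
R = -79444 − 56694 = -136138; wraps to 126006 = 011110110000110110
R = −(126006) = -126006 = 100001001111001010
R = -126006 − 78473 = -204479; wraps to 57665 = 001110000101000001
R = NOT 001110000101000001 = 110001111010111110 = -57666

-57666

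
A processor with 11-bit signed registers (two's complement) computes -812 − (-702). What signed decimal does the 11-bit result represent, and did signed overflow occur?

-110; no overflow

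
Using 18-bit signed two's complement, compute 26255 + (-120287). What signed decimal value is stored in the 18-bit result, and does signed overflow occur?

-94032; no overflow

26255 → 000110011010001111
-120287 → 100010101000100001
  000110011010001111
+ 100010101000100001
= 101001000010110000
Result 101001000010110000: MSB = 1 → 168112 − 262144 = -94032.
Addends have opposite signs, so signed overflow cannot occur.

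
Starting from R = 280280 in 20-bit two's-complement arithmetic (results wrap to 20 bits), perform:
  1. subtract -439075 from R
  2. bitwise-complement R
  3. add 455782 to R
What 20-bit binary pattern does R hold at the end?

10111111101001101010

Start: R = 280280 = 01000100011011011000.
R = 280280 − (-439075) = 719355; wraps to -329221 = 10101111100111111011
R = NOT 10101111100111111011 = 01010000011000000100 = 329220
R = 329220 + 455782 = 785002; wraps to -263574 = 10111111101001101010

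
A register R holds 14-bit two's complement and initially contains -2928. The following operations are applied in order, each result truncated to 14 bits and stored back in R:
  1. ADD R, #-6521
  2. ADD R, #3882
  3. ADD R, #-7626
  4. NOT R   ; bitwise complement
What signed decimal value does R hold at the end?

-3192

Start: R = -2928 = 11010010010000.
R = -2928 + (-6521) = -9449; wraps to 6935 = 01101100010111
R = 6935 + 3882 = 10817; wraps to -5567 = 10101001000001
R = -5567 + (-7626) = -13193; wraps to 3191 = 00110001110111
R = NOT 00110001110111 = 11001110001000 = -3192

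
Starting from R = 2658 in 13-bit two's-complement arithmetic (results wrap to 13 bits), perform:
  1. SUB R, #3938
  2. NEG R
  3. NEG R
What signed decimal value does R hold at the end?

-1280

Start: R = 2658 = 0101001100010.
R = 2658 − 3938 = -1280 = 1101100000000
R = −(-1280) = 1280 = 0010100000000
R = −(1280) = -1280 = 1101100000000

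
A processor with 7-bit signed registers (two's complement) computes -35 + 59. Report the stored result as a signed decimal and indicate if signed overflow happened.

-35 → 1011101
59 → 0111011
  1011101
+ 0111011
= 0011000  (discard carry-out 1)
Result 0011000: MSB = 0 → value 24.
Addends have opposite signs, so signed overflow cannot occur.

24; no overflow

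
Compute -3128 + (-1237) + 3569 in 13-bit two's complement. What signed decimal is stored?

-3128 + (-1237) = -4365 → wraps to 3827 (0111011110011)
3827 + 3569 = 7396 → wraps to -796 (1110011100100)

-796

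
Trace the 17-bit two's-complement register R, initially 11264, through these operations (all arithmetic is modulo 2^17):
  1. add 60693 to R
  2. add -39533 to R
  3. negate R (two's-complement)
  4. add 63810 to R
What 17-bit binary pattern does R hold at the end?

Start: R = 11264 = 00010110000000000.
R = 11264 + 60693 = 71957; wraps to -59115 = 10001100100010101
R = -59115 + (-39533) = -98648; wraps to 32424 = 00111111010101000
R = −(32424) = -32424 = 11000000101011000
R = -32424 + 63810 = 31386 = 00111101010011010

00111101010011010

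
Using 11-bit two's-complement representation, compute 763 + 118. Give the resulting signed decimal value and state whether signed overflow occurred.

881; no overflow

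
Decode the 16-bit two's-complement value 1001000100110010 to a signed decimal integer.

-28366

MSB is 1, so the value is negative.
Invert: 0110111011001101. Add 1: 0110111011001110 = 28366. So the value is −28366.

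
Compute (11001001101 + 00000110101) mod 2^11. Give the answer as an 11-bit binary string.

11010000010

  11001001101
+ 00000110101
= 11010000010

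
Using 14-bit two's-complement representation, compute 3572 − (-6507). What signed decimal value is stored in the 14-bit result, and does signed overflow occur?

-6305; overflow

3572 → 00110111110100
-6507 → 10011010010101
Subtract via negate-and-add: invert 10011010010101 + 1 = 01100101101011 (i.e. 6507).
  00110111110100
+ 01100101101011
= 10011101011111
Result 10011101011111: MSB = 1 → 10079 − 16384 = -6305.
Both addends (after negating the subtrahend) are non-negative but the stored result is negative: signed overflow. The true value 3572 − (-6507) = 10079 lies outside [-8192, 8191].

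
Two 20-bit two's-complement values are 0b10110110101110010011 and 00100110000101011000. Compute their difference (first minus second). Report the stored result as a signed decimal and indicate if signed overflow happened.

-456133; no overflow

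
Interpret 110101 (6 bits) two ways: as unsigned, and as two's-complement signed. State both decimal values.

unsigned = 53, signed = -11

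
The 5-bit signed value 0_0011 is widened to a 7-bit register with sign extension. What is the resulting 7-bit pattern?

MSB of 00011 is 0; replicate it into the new high bits.
00|00011 → 0000011 (still 3).

0000011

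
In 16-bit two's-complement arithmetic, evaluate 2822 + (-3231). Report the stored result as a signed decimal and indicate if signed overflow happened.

2822 → 0000101100000110
-3231 → 1111001101100001
  0000101100000110
+ 1111001101100001
= 1111111001100111
Result 1111111001100111: MSB = 1 → 65127 − 65536 = -409.
Addends have opposite signs, so signed overflow cannot occur.

-409; no overflow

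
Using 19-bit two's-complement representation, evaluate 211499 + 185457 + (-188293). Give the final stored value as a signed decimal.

208663

211499 + 185457 = 396956 → wraps to -127332 (1100000111010011100)
-127332 + (-188293) = -315625 → wraps to 208663 (0110010111100010111)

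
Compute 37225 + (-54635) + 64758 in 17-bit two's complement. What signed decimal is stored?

47348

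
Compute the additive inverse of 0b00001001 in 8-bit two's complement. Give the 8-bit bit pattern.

11110111

Invert: 11110110. Add 1: 11110111.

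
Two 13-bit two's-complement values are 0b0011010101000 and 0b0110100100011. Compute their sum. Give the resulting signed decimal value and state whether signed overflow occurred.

-3125; overflow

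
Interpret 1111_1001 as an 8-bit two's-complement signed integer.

-7

MSB is 1, so the value is negative.
Invert: 00000110. Add 1: 00000111 = 7. So the value is −7.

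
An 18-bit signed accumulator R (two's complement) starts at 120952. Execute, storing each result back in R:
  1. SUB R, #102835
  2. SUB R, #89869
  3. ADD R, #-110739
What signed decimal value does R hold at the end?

79653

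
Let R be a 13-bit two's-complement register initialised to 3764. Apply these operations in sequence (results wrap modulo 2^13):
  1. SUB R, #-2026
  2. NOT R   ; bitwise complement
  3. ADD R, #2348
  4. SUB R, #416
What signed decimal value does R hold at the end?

Start: R = 3764 = 0111010110100.
R = 3764 − (-2026) = 5790; wraps to -2402 = 1011010011110
R = NOT 1011010011110 = 0100101100001 = 2401
R = 2401 + 2348 = 4749; wraps to -3443 = 1001010001101
R = -3443 − 416 = -3859 = 1000011101101

-3859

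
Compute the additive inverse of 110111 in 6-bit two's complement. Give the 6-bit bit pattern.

Invert: 001000. Add 1: 001001.

001001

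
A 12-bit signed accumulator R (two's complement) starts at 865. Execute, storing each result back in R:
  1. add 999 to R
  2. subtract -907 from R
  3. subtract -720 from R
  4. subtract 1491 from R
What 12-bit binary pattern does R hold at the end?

011111010000

Start: R = 865 = 001101100001.
R = 865 + 999 = 1864 = 011101001000
R = 1864 − (-907) = 2771; wraps to -1325 = 101011010011
R = -1325 − (-720) = -605 = 110110100011
R = -605 − 1491 = -2096; wraps to 2000 = 011111010000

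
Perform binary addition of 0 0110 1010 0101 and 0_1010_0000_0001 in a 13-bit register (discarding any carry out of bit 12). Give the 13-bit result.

1000010100110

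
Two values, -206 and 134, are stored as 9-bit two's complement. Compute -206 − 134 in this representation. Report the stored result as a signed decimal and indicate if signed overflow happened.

-206 → 100110010
134 → 010000110
Subtract via negate-and-add: invert 010000110 + 1 = 101111010 (i.e. -134).
  100110010
+ 101111010
= 010101100  (discard carry-out 1)
Result 010101100: MSB = 0 → value 172.
Both addends (after negating the subtrahend) are negative but the stored result is non-negative: signed overflow. The true value -206 − 134 = -340 lies outside [-256, 255].

172; overflow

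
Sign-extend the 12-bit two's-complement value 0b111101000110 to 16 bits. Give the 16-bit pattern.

MSB of 111101000110 is 1; replicate it into the new high bits.
1111|111101000110 → 1111111101000110 (still -186).

1111111101000110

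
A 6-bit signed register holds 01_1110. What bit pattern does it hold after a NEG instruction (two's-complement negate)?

100010

Invert: 100001. Add 1: 100010.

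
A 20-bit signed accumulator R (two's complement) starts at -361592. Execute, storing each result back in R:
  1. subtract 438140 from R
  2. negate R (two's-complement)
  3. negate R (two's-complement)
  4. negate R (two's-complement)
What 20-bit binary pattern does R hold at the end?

11000011001111110100

Start: R = -361592 = 10100111101110001000.
R = -361592 − 438140 = -799732; wraps to 248844 = 00111100110000001100
R = −(248844) = -248844 = 11000011001111110100
R = −(-248844) = 248844 = 00111100110000001100
R = −(248844) = -248844 = 11000011001111110100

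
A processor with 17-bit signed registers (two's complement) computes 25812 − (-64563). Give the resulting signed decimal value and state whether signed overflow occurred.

-40697; overflow

25812 → 00110010011010100
-64563 → 10000001111001101
Subtract via negate-and-add: invert 10000001111001101 + 1 = 01111110000110011 (i.e. 64563).
  00110010011010100
+ 01111110000110011
= 10110000100000111
Result 10110000100000111: MSB = 1 → 90375 − 131072 = -40697.
Both addends (after negating the subtrahend) are non-negative but the stored result is negative: signed overflow. The true value 25812 − (-64563) = 90375 lies outside [-65536, 65535].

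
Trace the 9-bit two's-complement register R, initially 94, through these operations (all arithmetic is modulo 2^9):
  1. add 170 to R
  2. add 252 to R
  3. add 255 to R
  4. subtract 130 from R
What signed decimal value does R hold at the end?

129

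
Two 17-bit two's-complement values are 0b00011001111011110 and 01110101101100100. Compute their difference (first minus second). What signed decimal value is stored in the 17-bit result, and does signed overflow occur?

-46982; no overflow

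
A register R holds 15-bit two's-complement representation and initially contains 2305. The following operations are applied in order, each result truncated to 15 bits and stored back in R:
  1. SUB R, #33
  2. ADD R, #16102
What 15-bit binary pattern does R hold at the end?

100011111000110

Start: R = 2305 = 000100100000001.
R = 2305 − 33 = 2272 = 000100011100000
R = 2272 + 16102 = 18374; wraps to -14394 = 100011111000110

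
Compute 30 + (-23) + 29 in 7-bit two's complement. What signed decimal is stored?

36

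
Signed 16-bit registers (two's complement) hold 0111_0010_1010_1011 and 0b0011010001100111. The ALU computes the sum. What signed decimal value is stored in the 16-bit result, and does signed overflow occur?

0111_0010_1010_1011 → 0111001010101011 = 29355 (signed)
0b0011010001100111 → 0011010001100111 = 13415 (signed)
  0111001010101011
+ 0011010001100111
= 1010011100010010
Result 1010011100010010: MSB = 1 → 42770 − 65536 = -22766.
Both addends are non-negative but the stored result is negative: signed overflow. The true value 29355 + 13415 = 42770 lies outside [-32768, 32767].

-22766; overflow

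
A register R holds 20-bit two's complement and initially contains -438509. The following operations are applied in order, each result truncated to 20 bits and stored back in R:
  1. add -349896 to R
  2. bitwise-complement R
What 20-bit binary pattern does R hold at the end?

11000000011110110100

Start: R = -438509 = 10010100111100010011.
R = -438509 + (-349896) = -788405; wraps to 260171 = 00111111100001001011
R = NOT 00111111100001001011 = 11000000011110110100 = -260172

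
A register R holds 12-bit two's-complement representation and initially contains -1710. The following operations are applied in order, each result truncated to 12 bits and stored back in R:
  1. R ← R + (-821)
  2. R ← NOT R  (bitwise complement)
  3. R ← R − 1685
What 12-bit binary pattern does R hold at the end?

001101001101

Start: R = -1710 = 100101010010.
R = -1710 + (-821) = -2531; wraps to 1565 = 011000011101
R = NOT 011000011101 = 100111100010 = -1566
R = -1566 − 1685 = -3251; wraps to 845 = 001101001101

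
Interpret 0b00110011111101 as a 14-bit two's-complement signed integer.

3325

MSB is 0, so the value is non-negative: 00110011111101 = 3325.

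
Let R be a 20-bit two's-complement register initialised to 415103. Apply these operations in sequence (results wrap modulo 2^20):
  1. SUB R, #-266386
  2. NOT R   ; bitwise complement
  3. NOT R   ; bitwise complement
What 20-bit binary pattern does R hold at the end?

Start: R = 415103 = 01100101010101111111.
R = 415103 − (-266386) = 681489; wraps to -367087 = 10100110011000010001
R = NOT 10100110011000010001 = 01011001100111101110 = 367086
R = NOT 01011001100111101110 = 10100110011000010001 = -367087

10100110011000010001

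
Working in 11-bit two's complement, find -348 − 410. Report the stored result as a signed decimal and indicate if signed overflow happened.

-348 → 11010100100
410 → 00110011010
Subtract via negate-and-add: invert 00110011010 + 1 = 11001100110 (i.e. -410).
  11010100100
+ 11001100110
= 10100001010  (discard carry-out 1)
Result 10100001010: MSB = 1 → 1290 − 2048 = -758.
Both addends (after negating the subtrahend) are negative and so is the stored result: no signed overflow.

-758; no overflow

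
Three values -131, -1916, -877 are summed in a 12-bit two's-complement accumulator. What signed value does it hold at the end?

1172

-131 + (-1916) = -2047 (100000000001)
-2047 + (-877) = -2924 → wraps to 1172 (010010010100)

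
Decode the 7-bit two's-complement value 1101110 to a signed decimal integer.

-18

MSB is 1, so the value is negative.
Invert: 0010001. Add 1: 0010010 = 18. So the value is −18.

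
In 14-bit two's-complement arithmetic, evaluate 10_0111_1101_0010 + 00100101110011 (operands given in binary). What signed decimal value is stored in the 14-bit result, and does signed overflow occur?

10_0111_1101_0010 → 10011111010010 = -6190 (signed)
00100101110011 = 2419 (signed)
  10011111010010
+ 00100101110011
= 11000101000101
Result 11000101000101: MSB = 1 → 12613 − 16384 = -3771.
Addends have opposite signs, so signed overflow cannot occur.

-3771; no overflow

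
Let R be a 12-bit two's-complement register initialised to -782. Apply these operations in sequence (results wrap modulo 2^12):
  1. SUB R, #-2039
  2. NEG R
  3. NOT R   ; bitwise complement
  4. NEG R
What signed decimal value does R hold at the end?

-1256

Start: R = -782 = 110011110010.
R = -782 − (-2039) = 1257 = 010011101001
R = −(1257) = -1257 = 101100010111
R = NOT 101100010111 = 010011101000 = 1256
R = −(1256) = -1256 = 101100011000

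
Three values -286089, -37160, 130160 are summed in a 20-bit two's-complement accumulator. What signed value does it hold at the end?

-193089

-286089 + (-37160) = -323249 (10110001000101001111)
-323249 + 130160 = -193089 (11010000110110111111)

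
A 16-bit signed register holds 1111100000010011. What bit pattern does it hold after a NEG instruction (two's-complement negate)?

Invert: 0000011111101100. Add 1: 0000011111101101.

0000011111101101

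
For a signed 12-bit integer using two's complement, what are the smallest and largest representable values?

Minimum: −2^11 = -2048.
Maximum: 2^11 − 1 = 2047.

min = -2048, max = 2047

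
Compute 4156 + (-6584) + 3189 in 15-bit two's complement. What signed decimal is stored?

4156 + (-6584) = -2428 (111011010000100)
-2428 + 3189 = 761 (000001011111001)

761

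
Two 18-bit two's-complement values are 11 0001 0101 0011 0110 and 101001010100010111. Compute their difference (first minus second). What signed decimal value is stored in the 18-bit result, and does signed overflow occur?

11 0001 0101 0011 0110 → 110001010100110110 = -60106 (signed)
101001010100010111 = -92905 (signed)
Subtract via negate-and-add: invert 101001010100010111 + 1 = 010110101011101001 (i.e. 92905).
  110001010100110110
+ 010110101011101001
= 001000000000011111  (discard carry-out 1)
Result 001000000000011111: MSB = 0 → value 32799.
Addends (after negating the subtrahend) have opposite signs, so signed overflow cannot occur.

32799; no overflow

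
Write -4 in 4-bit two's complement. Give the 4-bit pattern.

1100

|-4| = 4 = 0100 in 4 bits.
Invert the bits: 1011. Add 1: 1100.
Check: 1100 reads as 12 − 16 = -4.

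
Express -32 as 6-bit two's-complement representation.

|-32| = 32 = 100000 in 6 bits.
Invert the bits: 011111. Add 1: 100000.

100000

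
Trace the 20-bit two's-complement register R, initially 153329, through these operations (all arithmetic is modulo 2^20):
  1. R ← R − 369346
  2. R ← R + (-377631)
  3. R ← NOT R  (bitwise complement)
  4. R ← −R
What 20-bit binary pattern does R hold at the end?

01101111000100010001

Start: R = 153329 = 00100101011011110001.
R = 153329 − 369346 = -216017 = 11001011010000101111
R = -216017 + (-377631) = -593648; wraps to 454928 = 01101111000100010000
R = NOT 01101111000100010000 = 10010000111011101111 = -454929
R = −(-454929) = 454929 = 01101111000100010001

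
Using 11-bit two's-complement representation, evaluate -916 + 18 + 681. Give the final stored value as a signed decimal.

-916 + 18 = -898 (10001111110)
-898 + 681 = -217 (11100100111)

-217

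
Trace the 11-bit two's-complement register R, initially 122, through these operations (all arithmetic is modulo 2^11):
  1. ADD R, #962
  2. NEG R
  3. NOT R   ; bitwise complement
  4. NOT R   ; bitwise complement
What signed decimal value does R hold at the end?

964

Start: R = 122 = 00001111010.
R = 122 + 962 = 1084; wraps to -964 = 10000111100
R = −(-964) = 964 = 01111000100
R = NOT 01111000100 = 10000111011 = -965
R = NOT 10000111011 = 01111000100 = 964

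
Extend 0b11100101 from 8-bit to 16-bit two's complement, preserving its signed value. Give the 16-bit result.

MSB of 11100101 is 1; replicate it into the new high bits.
11111111|11100101 → 1111111111100101 (still -27).

1111111111100101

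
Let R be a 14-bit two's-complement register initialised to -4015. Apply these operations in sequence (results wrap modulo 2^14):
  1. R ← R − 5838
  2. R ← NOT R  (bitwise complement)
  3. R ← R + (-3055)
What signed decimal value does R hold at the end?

Start: R = -4015 = 11000001010001.
R = -4015 − 5838 = -9853; wraps to 6531 = 01100110000011
R = NOT 01100110000011 = 10011001111100 = -6532
R = -6532 + (-3055) = -9587; wraps to 6797 = 01101010001101

6797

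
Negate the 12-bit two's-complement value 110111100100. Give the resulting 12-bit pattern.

001000011100

Invert: 001000011011. Add 1: 001000011100.
Check: 110111100100 = -540, 001000011100 = 540.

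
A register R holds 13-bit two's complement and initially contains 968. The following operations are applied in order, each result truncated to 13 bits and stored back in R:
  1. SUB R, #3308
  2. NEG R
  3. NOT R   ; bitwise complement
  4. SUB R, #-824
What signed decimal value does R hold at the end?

Start: R = 968 = 0001111001000.
R = 968 − 3308 = -2340 = 1011011011100
R = −(-2340) = 2340 = 0100100100100
R = NOT 0100100100100 = 1011011011011 = -2341
R = -2341 − (-824) = -1517 = 1101000010011

-1517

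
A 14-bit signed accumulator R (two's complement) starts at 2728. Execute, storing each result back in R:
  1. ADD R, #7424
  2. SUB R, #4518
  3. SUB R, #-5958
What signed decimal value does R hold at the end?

Start: R = 2728 = 00101010101000.
R = 2728 + 7424 = 10152; wraps to -6232 = 10011110101000
R = -6232 − 4518 = -10750; wraps to 5634 = 01011000000010
R = 5634 − (-5958) = 11592; wraps to -4792 = 10110101001000

-4792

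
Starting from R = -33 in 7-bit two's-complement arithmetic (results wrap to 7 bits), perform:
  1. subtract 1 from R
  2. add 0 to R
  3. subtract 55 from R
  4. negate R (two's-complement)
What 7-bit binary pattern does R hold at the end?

1011001

Start: R = -33 = 1011111.
R = -33 − 1 = -34 = 1011110
R = -34 + 0 = -34 = 1011110
R = -34 − 55 = -89; wraps to 39 = 0100111
R = −(39) = -39 = 1011001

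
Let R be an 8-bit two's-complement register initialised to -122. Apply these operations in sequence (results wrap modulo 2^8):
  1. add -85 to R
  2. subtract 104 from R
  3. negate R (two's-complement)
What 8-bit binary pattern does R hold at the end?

00110111

Start: R = -122 = 10000110.
R = -122 + (-85) = -207; wraps to 49 = 00110001
R = 49 − 104 = -55 = 11001001
R = −(-55) = 55 = 00110111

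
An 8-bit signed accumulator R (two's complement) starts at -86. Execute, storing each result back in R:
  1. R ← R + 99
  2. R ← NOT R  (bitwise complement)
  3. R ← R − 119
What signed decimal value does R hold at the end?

Start: R = -86 = 10101010.
R = -86 + 99 = 13 = 00001101
R = NOT 00001101 = 11110010 = -14
R = -14 − 119 = -133; wraps to 123 = 01111011

123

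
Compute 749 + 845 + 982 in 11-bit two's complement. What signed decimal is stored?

528

749 + 845 = 1594 → wraps to -454 (11000111010)
-454 + 982 = 528 (01000010000)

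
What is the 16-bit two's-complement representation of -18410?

1011100000010110

|-18410| = 18410 = 0100011111101010 in 16 bits.
Invert the bits: 1011100000010101. Add 1: 1011100000010110.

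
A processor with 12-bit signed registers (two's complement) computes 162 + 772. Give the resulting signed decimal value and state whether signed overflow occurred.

934; no overflow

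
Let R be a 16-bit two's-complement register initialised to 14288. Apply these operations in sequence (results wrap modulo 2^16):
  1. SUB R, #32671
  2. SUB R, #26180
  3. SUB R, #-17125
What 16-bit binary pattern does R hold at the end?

1001010011010010

Start: R = 14288 = 0011011111010000.
R = 14288 − 32671 = -18383 = 1011100000110001
R = -18383 − 26180 = -44563; wraps to 20973 = 0101000111101101
R = 20973 − (-17125) = 38098; wraps to -27438 = 1001010011010010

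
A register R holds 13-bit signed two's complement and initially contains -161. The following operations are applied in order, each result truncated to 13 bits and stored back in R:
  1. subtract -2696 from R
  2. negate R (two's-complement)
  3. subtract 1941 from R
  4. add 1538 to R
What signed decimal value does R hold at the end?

Start: R = -161 = 1111101011111.
R = -161 − (-2696) = 2535 = 0100111100111
R = −(2535) = -2535 = 1011000011001
R = -2535 − 1941 = -4476; wraps to 3716 = 0111010000100
R = 3716 + 1538 = 5254; wraps to -2938 = 1010010000110

-2938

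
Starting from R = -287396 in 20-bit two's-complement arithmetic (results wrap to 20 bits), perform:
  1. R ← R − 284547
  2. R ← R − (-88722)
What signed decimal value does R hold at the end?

Start: R = -287396 = 10111001110101011100.
R = -287396 − 284547 = -571943; wraps to 476633 = 01110100010111011001
R = 476633 − (-88722) = 565355; wraps to -483221 = 10001010000001101011

-483221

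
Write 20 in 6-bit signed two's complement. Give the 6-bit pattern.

010100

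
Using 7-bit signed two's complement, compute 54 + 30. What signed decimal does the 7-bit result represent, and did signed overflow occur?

-44; overflow

54 → 0110110
30 → 0011110
  0110110
+ 0011110
= 1010100
Result 1010100: MSB = 1 → 84 − 128 = -44.
Both addends are non-negative but the stored result is negative: signed overflow. The true value 54 + 30 = 84 lies outside [-64, 63].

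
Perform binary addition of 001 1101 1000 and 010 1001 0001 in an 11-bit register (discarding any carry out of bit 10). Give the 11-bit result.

  00111011000
+ 01010010001
= 10001101001

10001101001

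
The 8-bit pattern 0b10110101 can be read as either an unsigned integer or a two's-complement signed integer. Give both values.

unsigned = 181, signed = -75

Unsigned: 10110101 = 181.
Signed: MSB=1 → 181 − 256 = -75.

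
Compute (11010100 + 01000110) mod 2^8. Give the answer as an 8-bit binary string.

  11010100
+ 01000110
= 00011010  (discard carry-out 1)

00011010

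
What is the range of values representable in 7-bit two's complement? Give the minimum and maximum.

min = -64, max = 63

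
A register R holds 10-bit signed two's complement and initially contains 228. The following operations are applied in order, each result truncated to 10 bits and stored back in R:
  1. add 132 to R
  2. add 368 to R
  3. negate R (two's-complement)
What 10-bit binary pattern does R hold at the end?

Start: R = 228 = 0011100100.
R = 228 + 132 = 360 = 0101101000
R = 360 + 368 = 728; wraps to -296 = 1011011000
R = −(-296) = 296 = 0100101000

0100101000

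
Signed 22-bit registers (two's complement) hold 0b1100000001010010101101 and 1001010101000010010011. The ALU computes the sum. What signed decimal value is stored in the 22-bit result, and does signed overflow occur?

1402176; overflow

0b1100000001010010101101 → 1100000001010010101101 = -1043283 (signed)
1001010101000010010011 = -1748845 (signed)
  1100000001010010101101
+ 1001010101000010010011
= 0101010110010101000000  (discard carry-out 1)
Result 0101010110010101000000: MSB = 0 → value 1402176.
Both addends are negative but the stored result is non-negative: signed overflow. The true value -1043283 + (-1748845) = -2792128 lies outside [-2097152, 2097151].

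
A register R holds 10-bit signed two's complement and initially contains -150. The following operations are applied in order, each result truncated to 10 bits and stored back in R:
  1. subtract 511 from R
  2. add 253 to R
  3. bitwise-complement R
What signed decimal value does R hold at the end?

407

Start: R = -150 = 1101101010.
R = -150 − 511 = -661; wraps to 363 = 0101101011
R = 363 + 253 = 616; wraps to -408 = 1001101000
R = NOT 1001101000 = 0110010111 = 407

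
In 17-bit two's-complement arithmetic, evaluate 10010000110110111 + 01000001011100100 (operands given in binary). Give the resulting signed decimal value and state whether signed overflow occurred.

10010000110110111 = -56905 (signed)
01000001011100100 = 33508 (signed)
  10010000110110111
+ 01000001011100100
= 11010010010011011
Result 11010010010011011: MSB = 1 → 107675 − 131072 = -23397.
Addends have opposite signs, so signed overflow cannot occur.

-23397; no overflow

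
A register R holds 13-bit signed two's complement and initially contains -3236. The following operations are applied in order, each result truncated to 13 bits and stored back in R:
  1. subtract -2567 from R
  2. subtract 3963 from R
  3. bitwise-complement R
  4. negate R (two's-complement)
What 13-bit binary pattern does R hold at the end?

0110111101001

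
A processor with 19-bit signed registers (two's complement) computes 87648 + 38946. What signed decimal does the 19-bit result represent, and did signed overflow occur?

87648 → 0010101011001100000
38946 → 0001001100000100010
  0010101011001100000
+ 0001001100000100010
= 0011110111010000010
Result 0011110111010000010: MSB = 0 → value 126594.
Both addends are non-negative and so is the stored result: no signed overflow.

126594; no overflow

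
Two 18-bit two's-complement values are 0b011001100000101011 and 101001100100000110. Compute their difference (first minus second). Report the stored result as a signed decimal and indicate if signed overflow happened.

0b011001100000101011 → 011001100000101011 = 104491 (signed)
101001100100000110 = -91898 (signed)
Subtract via negate-and-add: invert 101001100100000110 + 1 = 010110011011111010 (i.e. 91898).
  011001100000101011
+ 010110011011111010
= 101111111100100101
Result 101111111100100101: MSB = 1 → 196389 − 262144 = -65755.
Both addends (after negating the subtrahend) are non-negative but the stored result is negative: signed overflow. The true value 104491 − (-91898) = 196389 lies outside [-131072, 131071].

-65755; overflow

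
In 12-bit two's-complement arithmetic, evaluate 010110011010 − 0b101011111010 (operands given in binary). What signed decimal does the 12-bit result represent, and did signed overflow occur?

010110011010 = 1434 (signed)
0b101011111010 → 101011111010 = -1286 (signed)
Subtract via negate-and-add: invert 101011111010 + 1 = 010100000110 (i.e. 1286).
  010110011010
+ 010100000110
= 101010100000
Result 101010100000: MSB = 1 → 2720 − 4096 = -1376.
Both addends (after negating the subtrahend) are non-negative but the stored result is negative: signed overflow. The true value 1434 − (-1286) = 2720 lies outside [-2048, 2047].

-1376; overflow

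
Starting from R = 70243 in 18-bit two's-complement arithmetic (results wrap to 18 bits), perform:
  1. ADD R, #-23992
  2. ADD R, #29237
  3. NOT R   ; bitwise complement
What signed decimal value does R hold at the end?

Start: R = 70243 = 010001001001100011.
R = 70243 + (-23992) = 46251 = 001011010010101011
R = 46251 + 29237 = 75488 = 010010011011100000
R = NOT 010010011011100000 = 101101100100011111 = -75489

-75489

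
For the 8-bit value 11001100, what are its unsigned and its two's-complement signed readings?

unsigned = 204, signed = -52

Unsigned: 11001100 = 204.
Signed: MSB=1 → 204 − 256 = -52.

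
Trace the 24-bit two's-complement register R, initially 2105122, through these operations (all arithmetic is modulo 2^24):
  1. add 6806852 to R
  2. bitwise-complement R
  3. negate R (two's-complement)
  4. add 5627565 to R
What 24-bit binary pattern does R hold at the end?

Start: R = 2105122 = 001000000001111100100010.
R = 2105122 + 6806852 = 8911974; wraps to -7865242 = 100001111111110001100110
R = NOT 100001111111110001100110 = 011110000000001110011001 = 7865241
R = −(7865241) = -7865241 = 100001111111110001100111
R = -7865241 + 5627565 = -2237676 = 110111011101101100010100

110111011101101100010100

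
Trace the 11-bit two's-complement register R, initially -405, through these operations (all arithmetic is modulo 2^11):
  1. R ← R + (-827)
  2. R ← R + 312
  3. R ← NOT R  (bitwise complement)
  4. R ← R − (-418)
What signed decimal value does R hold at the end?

Start: R = -405 = 11001101011.
R = -405 + (-827) = -1232; wraps to 816 = 01100110000
R = 816 + 312 = 1128; wraps to -920 = 10001101000
R = NOT 10001101000 = 01110010111 = 919
R = 919 − (-418) = 1337; wraps to -711 = 10100111001

-711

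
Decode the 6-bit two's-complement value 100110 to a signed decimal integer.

MSB is 1, so the value is negative.
Invert: 011001. Add 1: 011010 = 26. So the value is −26.

-26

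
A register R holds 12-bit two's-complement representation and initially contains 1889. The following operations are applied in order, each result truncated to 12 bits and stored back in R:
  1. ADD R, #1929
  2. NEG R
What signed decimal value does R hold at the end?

Start: R = 1889 = 011101100001.
R = 1889 + 1929 = 3818; wraps to -278 = 111011101010
R = −(-278) = 278 = 000100010110

278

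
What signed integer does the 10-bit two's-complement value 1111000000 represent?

MSB is 1, so the value is negative.
Unsigned reading: 960. Subtract 2^10 = 1024: 960 − 1024 = -64.

-64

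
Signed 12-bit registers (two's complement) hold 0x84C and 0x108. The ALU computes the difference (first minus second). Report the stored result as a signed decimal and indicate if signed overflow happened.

0x84C = 100001001100 = -1972 (signed)
0x108 = 000100001000 = 264 (signed)
Subtract via negate-and-add: invert 000100001000 + 1 = 111011111000 (i.e. -264).
  100001001100
+ 111011111000
= 011101000100  (discard carry-out 1)
Result 011101000100: MSB = 0 → value 1860.
Both addends (after negating the subtrahend) are negative but the stored result is non-negative: signed overflow. The true value -1972 − 264 = -2236 lies outside [-2048, 2047].

1860; overflow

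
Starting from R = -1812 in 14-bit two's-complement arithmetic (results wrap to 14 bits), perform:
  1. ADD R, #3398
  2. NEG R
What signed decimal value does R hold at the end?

-1586

Start: R = -1812 = 11100011101100.
R = -1812 + 3398 = 1586 = 00011000110010
R = −(1586) = -1586 = 11100111001110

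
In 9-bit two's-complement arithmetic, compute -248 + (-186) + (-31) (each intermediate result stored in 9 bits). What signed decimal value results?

-248 + (-186) = -434 → wraps to 78 (001001110)
78 + (-31) = 47 (000101111)

47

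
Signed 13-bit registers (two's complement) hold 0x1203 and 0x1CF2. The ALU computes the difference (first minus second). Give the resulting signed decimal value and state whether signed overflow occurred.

-2799; no overflow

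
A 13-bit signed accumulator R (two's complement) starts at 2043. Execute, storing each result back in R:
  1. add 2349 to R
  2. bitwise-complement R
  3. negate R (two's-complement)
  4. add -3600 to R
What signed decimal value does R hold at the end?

793

Start: R = 2043 = 0011111111011.
R = 2043 + 2349 = 4392; wraps to -3800 = 1000100101000
R = NOT 1000100101000 = 0111011010111 = 3799
R = −(3799) = -3799 = 1000100101001
R = -3799 + (-3600) = -7399; wraps to 793 = 0001100011001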